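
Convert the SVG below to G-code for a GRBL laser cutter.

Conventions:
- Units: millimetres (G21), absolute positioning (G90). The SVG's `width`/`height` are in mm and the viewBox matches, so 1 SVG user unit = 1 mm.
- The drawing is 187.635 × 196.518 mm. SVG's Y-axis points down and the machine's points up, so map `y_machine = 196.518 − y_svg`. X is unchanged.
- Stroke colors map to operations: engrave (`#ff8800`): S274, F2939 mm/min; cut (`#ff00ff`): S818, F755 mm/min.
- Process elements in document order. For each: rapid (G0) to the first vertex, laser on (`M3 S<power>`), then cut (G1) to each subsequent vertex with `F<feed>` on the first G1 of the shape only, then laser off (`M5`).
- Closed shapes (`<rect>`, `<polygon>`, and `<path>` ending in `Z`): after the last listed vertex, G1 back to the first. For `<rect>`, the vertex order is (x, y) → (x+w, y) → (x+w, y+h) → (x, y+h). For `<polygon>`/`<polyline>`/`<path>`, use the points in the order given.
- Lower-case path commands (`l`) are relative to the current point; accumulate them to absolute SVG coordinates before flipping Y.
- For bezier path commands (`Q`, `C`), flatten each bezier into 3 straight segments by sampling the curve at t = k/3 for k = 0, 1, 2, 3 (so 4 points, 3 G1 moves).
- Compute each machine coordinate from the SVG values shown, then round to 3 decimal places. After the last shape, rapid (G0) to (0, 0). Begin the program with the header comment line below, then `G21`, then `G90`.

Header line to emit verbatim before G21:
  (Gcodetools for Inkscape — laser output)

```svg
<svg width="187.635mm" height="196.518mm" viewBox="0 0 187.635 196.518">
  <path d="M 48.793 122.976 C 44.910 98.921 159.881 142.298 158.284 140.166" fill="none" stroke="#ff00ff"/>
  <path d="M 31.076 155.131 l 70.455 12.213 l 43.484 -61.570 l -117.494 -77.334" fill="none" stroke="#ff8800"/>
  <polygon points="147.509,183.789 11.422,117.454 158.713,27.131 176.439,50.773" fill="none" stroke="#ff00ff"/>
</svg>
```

viewBox `0 0 187.635 196.518` with mm width/height → 1 unit = 1 mm. Flip: y_m = 196.518 − y_svg.

**Shape 1** — `<path>` cubic bezier, stroke `#ff00ff` → cut (S818, F755). Control points (SVG): P0=(48.793,122.976), P1=(44.910,98.921), P2=(159.881,142.298), P3=(158.284,140.166); sampled at t=k/3. Machine vertices: (48.793,73.542) → (75.809,79.303) → (129.744,65.207) → (158.284,56.352). Open path.

**Shape 2** — `<path>` open polyline, stroke `#ff8800` → engrave (S274, F2939). Machine vertices: (31.076,41.387) → (101.531,29.174) → (145.015,90.744) → (27.521,168.078). Open path.

**Shape 3** — `<polygon>` closed polygon, stroke `#ff00ff` → cut (S818, F755). Machine vertices: (147.509,12.729) → (11.422,79.064) → (158.713,169.387) → (176.439,145.745) → (147.509,12.729). Closed: final G1 returns to the first vertex.

(Gcodetools for Inkscape — laser output)
G21
G90
G0 X48.793 Y73.542
M3 S818
G1 X75.809 Y79.303 F755
G1 X129.744 Y65.207
G1 X158.284 Y56.352
M5
G0 X31.076 Y41.387
M3 S274
G1 X101.531 Y29.174 F2939
G1 X145.015 Y90.744
G1 X27.521 Y168.078
M5
G0 X147.509 Y12.729
M3 S818
G1 X11.422 Y79.064 F755
G1 X158.713 Y169.387
G1 X176.439 Y145.745
G1 X147.509 Y12.729
M5
G0 X0.000 Y0.000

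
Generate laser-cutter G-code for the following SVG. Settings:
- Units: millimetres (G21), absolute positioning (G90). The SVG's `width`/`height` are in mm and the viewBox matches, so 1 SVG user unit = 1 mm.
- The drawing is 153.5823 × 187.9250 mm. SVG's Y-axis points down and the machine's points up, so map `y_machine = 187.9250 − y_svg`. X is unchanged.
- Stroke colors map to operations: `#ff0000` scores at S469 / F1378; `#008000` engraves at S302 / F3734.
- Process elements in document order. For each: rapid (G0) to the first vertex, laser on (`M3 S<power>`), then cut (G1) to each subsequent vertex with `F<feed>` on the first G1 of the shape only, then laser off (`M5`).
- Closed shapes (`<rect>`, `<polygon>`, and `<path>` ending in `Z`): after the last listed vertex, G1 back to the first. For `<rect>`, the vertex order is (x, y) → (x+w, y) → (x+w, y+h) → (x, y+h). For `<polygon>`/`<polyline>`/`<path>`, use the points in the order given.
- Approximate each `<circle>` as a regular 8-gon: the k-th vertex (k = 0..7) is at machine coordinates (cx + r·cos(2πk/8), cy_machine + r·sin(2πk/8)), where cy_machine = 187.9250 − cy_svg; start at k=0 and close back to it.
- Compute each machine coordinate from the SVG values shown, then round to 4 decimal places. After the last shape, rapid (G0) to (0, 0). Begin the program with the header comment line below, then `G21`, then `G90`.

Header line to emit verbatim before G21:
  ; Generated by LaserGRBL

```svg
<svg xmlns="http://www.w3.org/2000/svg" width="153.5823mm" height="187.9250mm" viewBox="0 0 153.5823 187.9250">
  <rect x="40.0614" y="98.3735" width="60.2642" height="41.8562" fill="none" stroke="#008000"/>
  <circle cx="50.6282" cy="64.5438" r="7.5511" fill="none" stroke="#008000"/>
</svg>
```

Since the viewBox matches the mm dimensions, user units are millimetres directly. The only transform is the Y-flip y_m = 187.9250 − y_svg.

Shape 1 is a rectangle drawn with `<rect>`. Its stroke #008000 means engrave at S302, F3734. After flipping Y the toolpath is (40.0614,89.5515) → (100.3256,89.5515) → (100.3256,47.6953) → (40.0614,47.6953) → (40.0614,89.5515), returning to the start.

Shape 2 is a circle drawn with `<circle>`. Its stroke #008000 means engrave at S302, F3734. After flipping Y the toolpath is (58.1793,123.3812) → (55.9676,128.7206) → (50.6282,130.9323) → (45.2888,128.7206) → (43.0771,123.3812) → (45.2888,118.0418) → (50.6282,115.8301) → (55.9676,118.0418) → (58.1793,123.3812), returning to the start.

; Generated by LaserGRBL
G21
G90
G0 X40.0614 Y89.5515
M3 S302
G1 X100.3256 Y89.5515 F3734
G1 X100.3256 Y47.6953
G1 X40.0614 Y47.6953
G1 X40.0614 Y89.5515
M5
G0 X58.1793 Y123.3812
M3 S302
G1 X55.9676 Y128.7206 F3734
G1 X50.6282 Y130.9323
G1 X45.2888 Y128.7206
G1 X43.0771 Y123.3812
G1 X45.2888 Y118.0418
G1 X50.6282 Y115.8301
G1 X55.9676 Y118.0418
G1 X58.1793 Y123.3812
M5
G0 X0.0000 Y0.0000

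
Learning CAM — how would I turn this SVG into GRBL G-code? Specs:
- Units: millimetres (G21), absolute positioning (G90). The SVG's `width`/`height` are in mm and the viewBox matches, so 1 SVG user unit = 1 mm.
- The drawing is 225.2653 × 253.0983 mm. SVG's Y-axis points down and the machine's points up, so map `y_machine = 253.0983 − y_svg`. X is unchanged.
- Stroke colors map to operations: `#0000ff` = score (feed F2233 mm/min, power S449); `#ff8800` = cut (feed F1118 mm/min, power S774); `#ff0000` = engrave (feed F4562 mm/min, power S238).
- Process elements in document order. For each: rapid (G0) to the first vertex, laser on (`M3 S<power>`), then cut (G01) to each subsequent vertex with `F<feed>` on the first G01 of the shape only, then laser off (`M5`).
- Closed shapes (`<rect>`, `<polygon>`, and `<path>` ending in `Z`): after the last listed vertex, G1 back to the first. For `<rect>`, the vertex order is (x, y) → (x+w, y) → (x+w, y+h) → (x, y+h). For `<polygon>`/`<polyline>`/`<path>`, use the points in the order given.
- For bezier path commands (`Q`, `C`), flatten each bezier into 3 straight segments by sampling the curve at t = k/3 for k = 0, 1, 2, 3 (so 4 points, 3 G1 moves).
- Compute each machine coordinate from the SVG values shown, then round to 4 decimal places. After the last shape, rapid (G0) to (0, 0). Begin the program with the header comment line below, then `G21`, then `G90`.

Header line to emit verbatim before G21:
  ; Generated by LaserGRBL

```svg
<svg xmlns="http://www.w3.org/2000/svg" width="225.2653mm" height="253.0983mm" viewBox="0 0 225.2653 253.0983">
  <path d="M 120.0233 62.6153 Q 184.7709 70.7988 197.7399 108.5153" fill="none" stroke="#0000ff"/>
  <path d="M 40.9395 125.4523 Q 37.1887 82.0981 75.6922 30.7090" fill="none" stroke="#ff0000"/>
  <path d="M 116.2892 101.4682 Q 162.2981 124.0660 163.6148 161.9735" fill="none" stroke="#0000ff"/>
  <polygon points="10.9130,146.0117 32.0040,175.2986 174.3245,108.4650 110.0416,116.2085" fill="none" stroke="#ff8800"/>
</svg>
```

viewBox `0 0 225.2653 253.0983` with mm width/height → 1 unit = 1 mm. Flip: y_m = 253.0983 − y_svg.

**Shape 1** — `<path>` quadratic bezier, stroke `#0000ff` → score (S449, F2233). Control points (SVG): P0=(120.0233,62.6153), P1=(184.7709,70.7988), P2=(197.7399,108.5153); sampled at t=k/3. Machine vertices: (120.0233,190.4830) → (157.4352,181.7459) → (183.3407,166.4459) → (197.7399,144.5830). Open path.

**Shape 2** — `<path>` quadratic bezier, stroke `#ff0000` → engrave (S238, F4562). Control points (SVG): P0=(40.9395,125.4523), P1=(37.1887,82.0981), P2=(75.6922,30.7090); sampled at t=k/3. Machine vertices: (40.9395,127.6460) → (43.1339,157.4416) → (54.7181,189.0227) → (75.6922,222.3893). Open path.

**Shape 3** — `<path>` quadratic bezier, stroke `#0000ff` → score (S449, F2233). Control points (SVG): P0=(116.2892,101.4682), P1=(162.2981,124.0660), P2=(163.6148,161.9735); sampled at t=k/3. Machine vertices: (116.2892,151.6301) → (141.9960,134.8638) → (157.7712,114.6954) → (163.6148,91.1248). Open path.

**Shape 4** — `<polygon>` closed polygon, stroke `#ff8800` → cut (S774, F1118). Machine vertices: (10.9130,107.0866) → (32.0040,77.7997) → (174.3245,144.6333) → (110.0416,136.8898) → (10.9130,107.0866). Closed: final G1 returns to the first vertex.

; Generated by LaserGRBL
G21
G90
G0 X120.0233 Y190.4830
M3 S449
G01 X157.4352 Y181.7459 F2233
G01 X183.3407 Y166.4459
G01 X197.7399 Y144.5830
M5
G0 X40.9395 Y127.6460
M3 S238
G01 X43.1339 Y157.4416 F4562
G01 X54.7181 Y189.0227
G01 X75.6922 Y222.3893
M5
G0 X116.2892 Y151.6301
M3 S449
G01 X141.9960 Y134.8638 F2233
G01 X157.7712 Y114.6954
G01 X163.6148 Y91.1248
M5
G0 X10.9130 Y107.0866
M3 S774
G01 X32.0040 Y77.7997 F1118
G01 X174.3245 Y144.6333
G01 X110.0416 Y136.8898
G01 X10.9130 Y107.0866
M5
G0 X0.0000 Y0.0000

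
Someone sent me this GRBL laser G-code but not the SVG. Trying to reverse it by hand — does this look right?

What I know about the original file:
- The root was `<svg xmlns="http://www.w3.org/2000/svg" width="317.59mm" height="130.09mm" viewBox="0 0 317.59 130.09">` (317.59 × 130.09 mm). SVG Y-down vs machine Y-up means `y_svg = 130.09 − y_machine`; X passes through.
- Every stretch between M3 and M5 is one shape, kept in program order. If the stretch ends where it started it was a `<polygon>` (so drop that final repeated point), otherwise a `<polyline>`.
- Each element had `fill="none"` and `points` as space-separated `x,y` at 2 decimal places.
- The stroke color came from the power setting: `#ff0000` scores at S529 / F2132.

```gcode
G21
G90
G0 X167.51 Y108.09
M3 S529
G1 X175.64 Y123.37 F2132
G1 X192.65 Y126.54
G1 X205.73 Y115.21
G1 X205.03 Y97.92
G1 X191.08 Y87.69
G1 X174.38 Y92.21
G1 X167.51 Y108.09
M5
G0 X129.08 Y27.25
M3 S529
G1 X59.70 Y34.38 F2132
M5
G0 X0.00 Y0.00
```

<svg xmlns="http://www.w3.org/2000/svg" width="317.59mm" height="130.09mm" viewBox="0 0 317.59 130.09">
  <polygon points="167.51,22.00 175.64,6.72 192.65,3.55 205.73,14.88 205.03,32.17 191.08,42.40 174.38,37.88" fill="none" stroke="#ff0000"/>
  <polyline points="129.08,102.84 59.70,95.71" fill="none" stroke="#ff0000"/>
</svg>

Each laser-on run becomes one SVG element. Flip Y back into SVG space with y_svg = 130.09 − y_machine. Every run uses S529, so all elements get stroke `#ff0000` (score).

Run 1: The run returns to its start, so emit a `<polygon>` with points (Y-flipped): 167.51,22.00 175.64,6.72 192.65,3.55 205.73,14.88 205.03,32.17 191.08,42.40 174.38,37.88.

Run 2: The run is open, so emit a `<polyline>` with points (Y-flipped): 129.08,102.84 59.70,95.71.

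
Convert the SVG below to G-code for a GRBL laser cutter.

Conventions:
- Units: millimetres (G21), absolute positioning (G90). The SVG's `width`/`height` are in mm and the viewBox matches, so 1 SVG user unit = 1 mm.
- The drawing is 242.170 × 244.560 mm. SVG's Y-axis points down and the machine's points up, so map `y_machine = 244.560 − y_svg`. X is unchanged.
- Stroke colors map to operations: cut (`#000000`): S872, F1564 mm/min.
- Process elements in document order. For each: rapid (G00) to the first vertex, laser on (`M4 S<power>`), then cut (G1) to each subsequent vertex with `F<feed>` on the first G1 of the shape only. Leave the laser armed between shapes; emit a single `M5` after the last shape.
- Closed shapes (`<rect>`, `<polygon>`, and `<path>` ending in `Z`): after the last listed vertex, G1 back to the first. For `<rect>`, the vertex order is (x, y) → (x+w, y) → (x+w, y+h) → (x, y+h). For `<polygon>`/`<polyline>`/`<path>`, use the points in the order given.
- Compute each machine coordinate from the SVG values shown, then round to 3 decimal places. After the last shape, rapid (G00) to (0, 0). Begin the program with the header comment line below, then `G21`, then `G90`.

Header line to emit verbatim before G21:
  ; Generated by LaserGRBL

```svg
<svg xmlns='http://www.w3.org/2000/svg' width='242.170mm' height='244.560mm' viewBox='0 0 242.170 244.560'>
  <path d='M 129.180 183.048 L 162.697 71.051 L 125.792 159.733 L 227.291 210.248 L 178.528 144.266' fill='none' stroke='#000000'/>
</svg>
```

1 u = 1 mm; y_m = 244.560 − y.

[1] `<path>` open polyline, #000000→cut S872 F1564: (129.180,61.512) → (162.697,173.509) → (125.792,84.827) → (227.291,34.312) → (178.528,100.294)

; Generated by LaserGRBL
G21
G90
G00 X129.180 Y61.512
M4 S872
G1 X162.697 Y173.509 F1564
G1 X125.792 Y84.827
G1 X227.291 Y34.312
G1 X178.528 Y100.294
M5
G00 X0.000 Y0.000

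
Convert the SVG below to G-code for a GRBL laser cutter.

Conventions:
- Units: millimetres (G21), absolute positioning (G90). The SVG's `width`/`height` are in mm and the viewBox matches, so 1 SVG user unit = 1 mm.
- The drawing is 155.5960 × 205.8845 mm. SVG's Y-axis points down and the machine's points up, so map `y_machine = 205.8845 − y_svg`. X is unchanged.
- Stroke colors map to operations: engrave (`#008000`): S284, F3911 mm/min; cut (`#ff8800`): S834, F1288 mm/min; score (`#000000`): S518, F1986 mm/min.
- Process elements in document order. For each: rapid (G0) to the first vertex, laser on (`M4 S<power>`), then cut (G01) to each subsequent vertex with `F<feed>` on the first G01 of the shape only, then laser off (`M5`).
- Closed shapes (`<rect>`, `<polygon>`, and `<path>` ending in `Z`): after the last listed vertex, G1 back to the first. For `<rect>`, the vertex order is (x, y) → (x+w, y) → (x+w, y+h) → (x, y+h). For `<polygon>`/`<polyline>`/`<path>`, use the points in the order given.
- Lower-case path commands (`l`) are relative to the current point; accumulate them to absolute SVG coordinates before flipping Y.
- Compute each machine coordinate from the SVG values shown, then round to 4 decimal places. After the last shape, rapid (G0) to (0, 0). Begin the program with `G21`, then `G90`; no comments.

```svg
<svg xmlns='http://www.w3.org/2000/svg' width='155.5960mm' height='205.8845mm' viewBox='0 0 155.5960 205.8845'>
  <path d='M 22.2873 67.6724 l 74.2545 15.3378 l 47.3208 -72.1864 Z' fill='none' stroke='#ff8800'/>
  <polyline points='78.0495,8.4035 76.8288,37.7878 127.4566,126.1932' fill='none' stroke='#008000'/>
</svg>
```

G21
G90
G0 X22.2873 Y138.2121
M4 S834
G01 X96.5418 Y122.8743 F1288
G01 X143.8626 Y195.0607
G01 X22.2873 Y138.2121
M5
G0 X78.0495 Y197.4810
M4 S284
G01 X76.8288 Y168.0967 F3911
G01 X127.4566 Y79.6913
M5
G0 X0.0000 Y0.0000

Since the viewBox matches the mm dimensions, user units are millimetres directly. The only transform is the Y-flip y_m = 205.8845 − y_svg.

Shape 1 is a closed polygon drawn with `<path>`. Its stroke #ff8800 means cut at S834, F1288. After flipping Y the toolpath is (22.2873,138.2121) → (96.5418,122.8743) → (143.8626,195.0607) → (22.2873,138.2121), returning to the start.

Shape 2 is a open polyline drawn with `<polyline>`. Its stroke #008000 means engrave at S284, F3911. After flipping Y the toolpath is (78.0495,197.4810) → (76.8288,168.0967) → (127.4566,79.6913).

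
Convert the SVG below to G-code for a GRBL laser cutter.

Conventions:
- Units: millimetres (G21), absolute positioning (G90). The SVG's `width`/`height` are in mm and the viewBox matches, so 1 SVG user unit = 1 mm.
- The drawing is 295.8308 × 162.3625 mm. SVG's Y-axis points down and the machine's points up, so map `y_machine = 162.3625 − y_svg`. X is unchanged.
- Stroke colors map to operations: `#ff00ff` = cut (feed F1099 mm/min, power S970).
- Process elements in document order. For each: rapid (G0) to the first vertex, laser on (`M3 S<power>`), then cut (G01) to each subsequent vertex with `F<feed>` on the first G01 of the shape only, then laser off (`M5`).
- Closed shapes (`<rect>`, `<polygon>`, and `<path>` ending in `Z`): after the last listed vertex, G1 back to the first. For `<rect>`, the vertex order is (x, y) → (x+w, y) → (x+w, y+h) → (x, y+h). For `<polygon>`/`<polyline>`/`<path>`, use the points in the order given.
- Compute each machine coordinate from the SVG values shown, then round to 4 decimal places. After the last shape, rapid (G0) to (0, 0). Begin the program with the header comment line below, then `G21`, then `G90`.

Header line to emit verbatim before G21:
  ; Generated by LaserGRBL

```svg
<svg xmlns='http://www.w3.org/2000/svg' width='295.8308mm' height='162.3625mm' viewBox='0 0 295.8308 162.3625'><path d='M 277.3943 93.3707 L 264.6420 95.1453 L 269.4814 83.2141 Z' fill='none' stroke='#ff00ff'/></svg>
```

viewBox `0 0 295.8308 162.3625` with mm width/height → 1 unit = 1 mm. Flip: y_m = 162.3625 − y_svg.

**Shape 1** — `<path>` regular polygon, stroke `#ff00ff` → cut (S970, F1099). Machine vertices: (277.3943,68.9918) → (264.6420,67.2172) → (269.4814,79.1484) → (277.3943,68.9918). Closed: final G1 returns to the first vertex.

; Generated by LaserGRBL
G21
G90
G0 X277.3943 Y68.9918
M3 S970
G01 X264.6420 Y67.2172 F1099
G01 X269.4814 Y79.1484
G01 X277.3943 Y68.9918
M5
G0 X0.0000 Y0.0000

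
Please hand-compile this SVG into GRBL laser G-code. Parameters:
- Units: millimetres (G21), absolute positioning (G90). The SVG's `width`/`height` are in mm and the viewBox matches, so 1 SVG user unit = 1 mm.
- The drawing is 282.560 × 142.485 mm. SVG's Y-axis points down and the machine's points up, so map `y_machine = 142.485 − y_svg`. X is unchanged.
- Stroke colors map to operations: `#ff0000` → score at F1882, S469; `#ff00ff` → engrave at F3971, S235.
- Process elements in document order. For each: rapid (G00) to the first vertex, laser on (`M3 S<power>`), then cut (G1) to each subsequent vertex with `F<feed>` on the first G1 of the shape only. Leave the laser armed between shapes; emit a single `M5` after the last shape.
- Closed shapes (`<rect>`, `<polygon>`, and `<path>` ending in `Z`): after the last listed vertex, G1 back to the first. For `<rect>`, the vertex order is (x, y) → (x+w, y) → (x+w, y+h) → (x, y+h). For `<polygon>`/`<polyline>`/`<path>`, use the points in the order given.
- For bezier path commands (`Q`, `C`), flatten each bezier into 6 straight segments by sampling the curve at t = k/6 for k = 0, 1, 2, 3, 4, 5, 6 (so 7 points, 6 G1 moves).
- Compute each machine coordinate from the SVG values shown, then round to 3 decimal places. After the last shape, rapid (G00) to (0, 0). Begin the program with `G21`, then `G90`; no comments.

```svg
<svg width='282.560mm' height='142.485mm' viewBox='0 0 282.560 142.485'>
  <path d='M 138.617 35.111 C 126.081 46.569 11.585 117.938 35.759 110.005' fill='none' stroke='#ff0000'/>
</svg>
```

viewBox `0 0 282.560 142.485` with mm width/height → 1 unit = 1 mm. Flip: y_m = 142.485 − y_svg.

**Shape 1** — `<path>` cubic bezier, stroke `#ff0000` → score (S469, F1882). Control points (SVG): P0=(138.617,35.111), P1=(126.081,46.569), P2=(11.585,117.938), P3=(35.759,110.005); sampled at t=k/6. Machine vertices: (138.617,107.374) → (124.966,97.297) → (101.007,81.102) → (73.422,62.655) → (48.896,45.825) → (34.114,34.477) → (35.759,32.480). Open path.

G21
G90
G00 X138.617 Y107.374
M3 S469
G1 X124.966 Y97.297 F1882
G1 X101.007 Y81.102
G1 X73.422 Y62.655
G1 X48.896 Y45.825
G1 X34.114 Y34.477
G1 X35.759 Y32.480
M5
G00 X0.000 Y0.000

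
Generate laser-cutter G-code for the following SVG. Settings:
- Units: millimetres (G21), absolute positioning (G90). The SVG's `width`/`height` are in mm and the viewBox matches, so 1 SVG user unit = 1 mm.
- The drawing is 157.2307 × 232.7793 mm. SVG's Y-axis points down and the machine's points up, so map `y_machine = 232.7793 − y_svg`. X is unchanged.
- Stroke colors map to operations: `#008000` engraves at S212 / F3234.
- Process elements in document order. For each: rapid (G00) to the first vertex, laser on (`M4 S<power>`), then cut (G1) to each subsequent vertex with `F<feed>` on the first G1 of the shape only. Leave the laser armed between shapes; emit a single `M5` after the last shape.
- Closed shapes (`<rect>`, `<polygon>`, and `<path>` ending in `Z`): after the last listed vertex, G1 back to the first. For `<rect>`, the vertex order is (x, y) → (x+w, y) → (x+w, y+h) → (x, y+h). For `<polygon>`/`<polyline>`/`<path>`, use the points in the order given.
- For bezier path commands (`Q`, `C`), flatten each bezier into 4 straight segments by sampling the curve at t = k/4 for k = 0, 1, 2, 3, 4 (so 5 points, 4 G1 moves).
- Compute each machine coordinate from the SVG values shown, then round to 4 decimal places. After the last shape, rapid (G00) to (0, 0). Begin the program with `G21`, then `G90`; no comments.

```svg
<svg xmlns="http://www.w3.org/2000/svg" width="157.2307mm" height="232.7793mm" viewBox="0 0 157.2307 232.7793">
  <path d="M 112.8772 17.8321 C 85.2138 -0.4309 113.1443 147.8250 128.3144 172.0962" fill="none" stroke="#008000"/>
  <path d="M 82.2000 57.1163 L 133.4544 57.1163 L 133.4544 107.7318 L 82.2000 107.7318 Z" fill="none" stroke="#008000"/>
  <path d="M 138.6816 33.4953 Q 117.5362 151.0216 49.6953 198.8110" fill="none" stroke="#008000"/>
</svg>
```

viewBox `0 0 157.2307 232.7793` with mm width/height → 1 unit = 1 mm. Flip: y_m = 232.7793 − y_svg.

**Shape 1** — `<path>` cubic bezier, stroke `#008000` → engrave (S212, F3234). Control points (SVG): P0=(112.8772,17.8321), P1=(85.2138,-0.4309), P2=(113.1443,147.8250), P3=(128.3144,172.0962); sampled at t=k/4. Machine vertices: (112.8772,214.9472) → (101.4855,201.9613) → (104.5332,153.7655) → (115.6123,97.5945) → (128.3144,60.6831). Open path.

**Shape 2** — `<path>` rectangle, stroke `#008000` → engrave (S212, F3234). Machine vertices: (82.2000,175.6630) → (133.4544,175.6630) → (133.4544,125.0475) → (82.2000,125.0475) → (82.2000,175.6630). Closed: final G1 returns to the first vertex.

**Shape 3** — `<path>` quadratic bezier, stroke `#008000` → engrave (S212, F3234). Control points (SVG): P0=(138.6816,33.4953), P1=(117.5362,151.0216), P2=(49.6953,198.8110); sampled at t=k/4. Machine vertices: (138.6816,199.2840) → (125.1904,144.8794) → (105.8623,99.1919) → (80.6973,62.2216) → (49.6953,33.9683). Open path.

G21
G90
G00 X112.8772 Y214.9472
M4 S212
G1 X101.4855 Y201.9613 F3234
G1 X104.5332 Y153.7655
G1 X115.6123 Y97.5945
G1 X128.3144 Y60.6831
G00 X82.2000 Y175.6630
M4 S212
G1 X133.4544 Y175.6630 F3234
G1 X133.4544 Y125.0475
G1 X82.2000 Y125.0475
G1 X82.2000 Y175.6630
G00 X138.6816 Y199.2840
M4 S212
G1 X125.1904 Y144.8794 F3234
G1 X105.8623 Y99.1919
G1 X80.6973 Y62.2216
G1 X49.6953 Y33.9683
M5
G00 X0.0000 Y0.0000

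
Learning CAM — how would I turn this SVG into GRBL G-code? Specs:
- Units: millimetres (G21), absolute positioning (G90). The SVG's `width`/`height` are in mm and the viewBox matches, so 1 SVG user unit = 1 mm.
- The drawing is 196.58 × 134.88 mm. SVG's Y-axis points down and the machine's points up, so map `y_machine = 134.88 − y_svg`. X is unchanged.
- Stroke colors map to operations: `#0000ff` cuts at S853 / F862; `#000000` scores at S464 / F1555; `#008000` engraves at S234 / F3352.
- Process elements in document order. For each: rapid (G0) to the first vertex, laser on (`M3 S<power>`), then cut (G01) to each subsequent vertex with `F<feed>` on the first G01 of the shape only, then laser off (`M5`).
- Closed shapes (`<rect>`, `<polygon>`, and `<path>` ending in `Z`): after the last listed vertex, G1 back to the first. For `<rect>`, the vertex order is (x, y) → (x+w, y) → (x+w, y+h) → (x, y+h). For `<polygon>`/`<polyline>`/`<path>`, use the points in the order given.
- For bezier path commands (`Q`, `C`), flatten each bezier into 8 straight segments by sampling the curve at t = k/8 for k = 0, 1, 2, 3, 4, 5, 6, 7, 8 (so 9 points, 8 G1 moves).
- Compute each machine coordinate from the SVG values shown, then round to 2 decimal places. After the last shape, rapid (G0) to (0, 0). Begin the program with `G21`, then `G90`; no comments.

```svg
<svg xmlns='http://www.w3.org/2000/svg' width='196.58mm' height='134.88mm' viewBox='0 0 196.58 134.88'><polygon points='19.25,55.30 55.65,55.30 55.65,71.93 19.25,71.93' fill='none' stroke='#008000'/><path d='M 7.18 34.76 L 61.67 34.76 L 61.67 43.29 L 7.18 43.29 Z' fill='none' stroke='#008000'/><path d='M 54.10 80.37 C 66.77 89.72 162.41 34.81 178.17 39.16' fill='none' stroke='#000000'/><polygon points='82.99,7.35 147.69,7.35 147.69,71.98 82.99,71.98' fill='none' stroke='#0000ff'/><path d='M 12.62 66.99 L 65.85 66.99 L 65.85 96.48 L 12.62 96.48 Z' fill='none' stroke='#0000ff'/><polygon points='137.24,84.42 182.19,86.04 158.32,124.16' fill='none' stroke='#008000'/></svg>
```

G21
G90
G0 X19.25 Y79.58
M3 S234
G01 X55.65 Y79.58 F3352
G01 X55.65 Y62.95
G01 X19.25 Y62.95
G01 X19.25 Y79.58
M5
G0 X7.18 Y100.12
M3 S234
G01 X61.67 Y100.12 F3352
G01 X61.67 Y91.59
G01 X7.18 Y91.59
G01 X7.18 Y100.12
M5
G0 X54.10 Y54.51
M3 S464
G01 X62.42 Y53.77 F1555
G01 X76.61 Y57.62
G01 X94.77 Y64.59
G01 X114.98 Y73.24
G01 X135.33 Y82.13
G01 X153.92 Y89.80
G01 X168.83 Y94.81
G01 X178.17 Y95.72
M5
G0 X82.99 Y127.53
M3 S853
G01 X147.69 Y127.53 F862
G01 X147.69 Y62.90
G01 X82.99 Y62.90
G01 X82.99 Y127.53
M5
G0 X12.62 Y67.89
M3 S853
G01 X65.85 Y67.89 F862
G01 X65.85 Y38.40
G01 X12.62 Y38.40
G01 X12.62 Y67.89
M5
G0 X137.24 Y50.46
M3 S234
G01 X182.19 Y48.84 F3352
G01 X158.32 Y10.72
G01 X137.24 Y50.46
M5
G0 X0.00 Y0.00

Since the viewBox matches the mm dimensions, user units are millimetres directly. The only transform is the Y-flip y_m = 134.88 − y_svg.

Shape 1 is a rectangle drawn with `<polygon>`. Its stroke #008000 means engrave at S234, F3352. After flipping Y the toolpath is (19.25,79.58) → (55.65,79.58) → (55.65,62.95) → (19.25,62.95) → (19.25,79.58), returning to the start.

Shape 2 is a rectangle drawn with `<path>`. Its stroke #008000 means engrave at S234, F3352. After flipping Y the toolpath is (7.18,100.12) → (61.67,100.12) → (61.67,91.59) → (7.18,91.59) → (7.18,100.12), returning to the start.

Shape 3 is a cubic bezier drawn with `<path>`. Its stroke #000000 means score at S464, F1555. After flipping Y the toolpath is (54.10,54.51) → (62.42,53.77) → (76.61,57.62) → (94.77,64.59) → (114.98,73.24) → (135.33,82.13) → (153.92,89.80) → (168.83,94.81) → (178.17,95.72).

Shape 4 is a rectangle drawn with `<polygon>`. Its stroke #0000ff means cut at S853, F862. After flipping Y the toolpath is (82.99,127.53) → (147.69,127.53) → (147.69,62.90) → (82.99,62.90) → (82.99,127.53), returning to the start.

Shape 5 is a rectangle drawn with `<path>`. Its stroke #0000ff means cut at S853, F862. After flipping Y the toolpath is (12.62,67.89) → (65.85,67.89) → (65.85,38.40) → (12.62,38.40) → (12.62,67.89), returning to the start.

Shape 6 is a regular polygon drawn with `<polygon>`. Its stroke #008000 means engrave at S234, F3352. After flipping Y the toolpath is (137.24,50.46) → (182.19,48.84) → (158.32,10.72) → (137.24,50.46), returning to the start.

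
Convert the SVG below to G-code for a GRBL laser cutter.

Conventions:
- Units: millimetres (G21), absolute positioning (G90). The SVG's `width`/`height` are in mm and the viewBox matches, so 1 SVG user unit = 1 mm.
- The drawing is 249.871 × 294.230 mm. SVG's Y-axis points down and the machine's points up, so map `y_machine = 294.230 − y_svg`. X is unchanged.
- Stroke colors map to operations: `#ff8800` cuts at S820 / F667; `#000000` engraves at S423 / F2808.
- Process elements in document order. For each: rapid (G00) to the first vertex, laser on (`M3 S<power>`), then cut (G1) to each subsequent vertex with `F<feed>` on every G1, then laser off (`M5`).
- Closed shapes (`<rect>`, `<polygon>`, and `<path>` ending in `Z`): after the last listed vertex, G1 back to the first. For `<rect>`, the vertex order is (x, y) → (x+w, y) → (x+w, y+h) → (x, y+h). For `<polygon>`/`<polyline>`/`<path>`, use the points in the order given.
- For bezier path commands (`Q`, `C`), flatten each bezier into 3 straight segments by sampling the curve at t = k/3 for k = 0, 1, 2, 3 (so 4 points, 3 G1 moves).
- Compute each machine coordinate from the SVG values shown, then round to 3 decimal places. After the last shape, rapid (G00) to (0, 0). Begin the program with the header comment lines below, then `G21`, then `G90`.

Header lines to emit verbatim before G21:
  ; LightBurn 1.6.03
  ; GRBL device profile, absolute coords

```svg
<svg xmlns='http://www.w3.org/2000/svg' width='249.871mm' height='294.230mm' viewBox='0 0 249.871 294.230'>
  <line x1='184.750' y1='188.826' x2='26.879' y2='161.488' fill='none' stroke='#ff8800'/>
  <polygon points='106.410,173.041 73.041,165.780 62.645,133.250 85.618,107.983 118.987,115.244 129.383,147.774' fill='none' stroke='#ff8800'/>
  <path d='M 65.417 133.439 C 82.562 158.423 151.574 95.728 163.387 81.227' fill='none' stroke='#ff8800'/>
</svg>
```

Since the viewBox matches the mm dimensions, user units are millimetres directly. The only transform is the Y-flip y_m = 294.230 − y_svg.

Shape 1 is a line segment drawn with `<line>`. Its stroke #ff8800 means cut at S820, F667. After flipping Y the toolpath is (184.750,105.404) → (26.879,132.742).

Shape 2 is a regular polygon drawn with `<polygon>`. Its stroke #ff8800 means cut at S820, F667. After flipping Y the toolpath is (106.410,121.189) → (73.041,128.450) → (62.645,160.980) → (85.618,186.247) → (118.987,178.986) → (129.383,146.456) → (106.410,121.189), returning to the start.

Shape 3 is a cubic bezier drawn with `<path>`. Its stroke #ff8800 means cut at S820, F667. After flipping Y the toolpath is (65.417,160.791) → (95.812,160.001) → (136.547,187.470) → (163.387,213.003).

; LightBurn 1.6.03
; GRBL device profile, absolute coords
G21
G90
G00 X184.750 Y105.404
M3 S820
G1 X26.879 Y132.742 F667
M5
G00 X106.410 Y121.189
M3 S820
G1 X73.041 Y128.450 F667
G1 X62.645 Y160.980 F667
G1 X85.618 Y186.247 F667
G1 X118.987 Y178.986 F667
G1 X129.383 Y146.456 F667
G1 X106.410 Y121.189 F667
M5
G00 X65.417 Y160.791
M3 S820
G1 X95.812 Y160.001 F667
G1 X136.547 Y187.470 F667
G1 X163.387 Y213.003 F667
M5
G00 X0.000 Y0.000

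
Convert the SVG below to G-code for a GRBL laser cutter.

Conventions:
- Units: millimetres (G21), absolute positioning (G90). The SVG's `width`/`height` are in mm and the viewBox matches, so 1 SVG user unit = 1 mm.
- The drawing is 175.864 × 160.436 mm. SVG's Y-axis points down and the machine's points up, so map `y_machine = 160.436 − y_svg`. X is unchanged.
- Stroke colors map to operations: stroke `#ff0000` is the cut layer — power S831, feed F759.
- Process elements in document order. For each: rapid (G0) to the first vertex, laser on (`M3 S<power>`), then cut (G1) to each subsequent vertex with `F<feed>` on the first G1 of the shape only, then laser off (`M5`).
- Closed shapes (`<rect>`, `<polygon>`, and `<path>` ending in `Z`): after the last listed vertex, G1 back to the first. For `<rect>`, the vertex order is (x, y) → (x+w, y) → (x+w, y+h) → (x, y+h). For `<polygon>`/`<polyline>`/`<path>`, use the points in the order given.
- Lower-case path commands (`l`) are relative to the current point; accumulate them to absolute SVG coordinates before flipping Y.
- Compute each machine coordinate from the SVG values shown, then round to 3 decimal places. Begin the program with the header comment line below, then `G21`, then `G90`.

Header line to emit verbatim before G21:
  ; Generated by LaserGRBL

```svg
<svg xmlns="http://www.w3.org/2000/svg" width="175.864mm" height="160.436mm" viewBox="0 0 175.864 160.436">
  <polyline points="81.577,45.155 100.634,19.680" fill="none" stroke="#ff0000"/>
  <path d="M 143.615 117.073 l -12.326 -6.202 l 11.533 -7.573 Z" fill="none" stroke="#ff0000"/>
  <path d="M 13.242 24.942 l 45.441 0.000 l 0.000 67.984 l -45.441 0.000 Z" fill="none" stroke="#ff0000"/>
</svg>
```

viewBox `0 0 175.864 160.436` with mm width/height → 1 unit = 1 mm. Flip: y_m = 160.436 − y_svg.

**Shape 1** — `<polyline>` line segment, stroke `#ff0000` → cut (S831, F759). Machine vertices: (81.577,115.281) → (100.634,140.756). Open path.

**Shape 2** — `<path>` regular polygon, stroke `#ff0000` → cut (S831, F759). Machine vertices: (143.615,43.363) → (131.289,49.565) → (142.822,57.138) → (143.615,43.363). Closed: final G1 returns to the first vertex.

**Shape 3** — `<path>` rectangle, stroke `#ff0000` → cut (S831, F759). Machine vertices: (13.242,135.494) → (58.683,135.494) → (58.683,67.510) → (13.242,67.510) → (13.242,135.494). Closed: final G1 returns to the first vertex.

; Generated by LaserGRBL
G21
G90
G0 X81.577 Y115.281
M3 S831
G1 X100.634 Y140.756 F759
M5
G0 X143.615 Y43.363
M3 S831
G1 X131.289 Y49.565 F759
G1 X142.822 Y57.138
G1 X143.615 Y43.363
M5
G0 X13.242 Y135.494
M3 S831
G1 X58.683 Y135.494 F759
G1 X58.683 Y67.510
G1 X13.242 Y67.510
G1 X13.242 Y135.494
M5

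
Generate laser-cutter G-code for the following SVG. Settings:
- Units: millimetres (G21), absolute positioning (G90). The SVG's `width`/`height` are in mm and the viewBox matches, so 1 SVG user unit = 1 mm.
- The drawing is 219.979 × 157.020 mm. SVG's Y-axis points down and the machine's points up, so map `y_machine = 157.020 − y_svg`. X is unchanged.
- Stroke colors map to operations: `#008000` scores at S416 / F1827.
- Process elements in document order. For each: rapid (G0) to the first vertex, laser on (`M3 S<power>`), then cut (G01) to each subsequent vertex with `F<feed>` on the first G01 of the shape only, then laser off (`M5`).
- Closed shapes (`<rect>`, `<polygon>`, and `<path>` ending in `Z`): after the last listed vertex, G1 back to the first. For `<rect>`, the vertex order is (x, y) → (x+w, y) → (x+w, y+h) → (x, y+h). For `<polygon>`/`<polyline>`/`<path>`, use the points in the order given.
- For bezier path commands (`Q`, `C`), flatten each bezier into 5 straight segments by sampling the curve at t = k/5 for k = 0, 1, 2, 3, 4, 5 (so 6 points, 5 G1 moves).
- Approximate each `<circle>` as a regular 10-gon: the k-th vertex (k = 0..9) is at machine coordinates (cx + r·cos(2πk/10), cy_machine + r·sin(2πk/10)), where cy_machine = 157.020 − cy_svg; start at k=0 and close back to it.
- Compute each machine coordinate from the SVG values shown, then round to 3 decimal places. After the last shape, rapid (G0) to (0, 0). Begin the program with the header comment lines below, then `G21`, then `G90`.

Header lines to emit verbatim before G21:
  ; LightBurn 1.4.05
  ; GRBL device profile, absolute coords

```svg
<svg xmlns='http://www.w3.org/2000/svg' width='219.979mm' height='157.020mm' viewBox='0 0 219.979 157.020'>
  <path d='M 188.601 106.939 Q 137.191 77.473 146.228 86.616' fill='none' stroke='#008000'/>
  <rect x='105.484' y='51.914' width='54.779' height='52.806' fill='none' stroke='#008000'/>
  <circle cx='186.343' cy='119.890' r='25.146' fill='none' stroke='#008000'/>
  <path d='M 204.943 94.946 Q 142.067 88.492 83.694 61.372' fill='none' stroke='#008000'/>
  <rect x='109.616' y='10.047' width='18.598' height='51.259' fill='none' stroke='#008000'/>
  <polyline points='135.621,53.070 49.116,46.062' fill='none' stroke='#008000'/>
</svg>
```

1 u = 1 mm; y_m = 157.020 − y.

[1] `<path>` quadratic bezier, #008000→score S416 F1827: (188.601,50.081) → (170.455,60.323) → (157.145,67.476) → (148.670,71.541) → (145.031,72.517) → (146.228,70.404)

[2] `<rect>` rectangle, #008000→score S416 F1827: (105.484,105.106) → (160.263,105.106) → (160.263,52.300) → (105.484,52.300) → (105.484,105.106) (closed)

[3] `<circle>` circle, #008000→score S416 F1827: (211.489,37.130) → (206.687,51.910) → (194.114,61.045) → (178.572,61.045) → (165.999,51.910) → (161.197,37.130) → (165.999,22.350) → (178.572,13.215) → (194.114,13.215) → (206.687,22.350) → (211.489,37.130) (closed)

[4] `<path>` quadratic bezier, #008000→score S416 F1827: (204.943,62.074) → (179.973,65.482) → (155.363,70.544) → (131.113,77.259) → (107.223,85.627) → (83.694,95.648)

[5] `<rect>` rectangle, #008000→score S416 F1827: (109.616,146.973) → (128.214,146.973) → (128.214,95.714) → (109.616,95.714) → (109.616,146.973) (closed)

[6] `<polyline>` line segment, #008000→score S416 F1827: (135.621,103.950) → (49.116,110.958)

; LightBurn 1.4.05
; GRBL device profile, absolute coords
G21
G90
G0 X188.601 Y50.081
M3 S416
G01 X170.455 Y60.323 F1827
G01 X157.145 Y67.476
G01 X148.670 Y71.541
G01 X145.031 Y72.517
G01 X146.228 Y70.404
M5
G0 X105.484 Y105.106
M3 S416
G01 X160.263 Y105.106 F1827
G01 X160.263 Y52.300
G01 X105.484 Y52.300
G01 X105.484 Y105.106
M5
G0 X211.489 Y37.130
M3 S416
G01 X206.687 Y51.910 F1827
G01 X194.114 Y61.045
G01 X178.572 Y61.045
G01 X165.999 Y51.910
G01 X161.197 Y37.130
G01 X165.999 Y22.350
G01 X178.572 Y13.215
G01 X194.114 Y13.215
G01 X206.687 Y22.350
G01 X211.489 Y37.130
M5
G0 X204.943 Y62.074
M3 S416
G01 X179.973 Y65.482 F1827
G01 X155.363 Y70.544
G01 X131.113 Y77.259
G01 X107.223 Y85.627
G01 X83.694 Y95.648
M5
G0 X109.616 Y146.973
M3 S416
G01 X128.214 Y146.973 F1827
G01 X128.214 Y95.714
G01 X109.616 Y95.714
G01 X109.616 Y146.973
M5
G0 X135.621 Y103.950
M3 S416
G01 X49.116 Y110.958 F1827
M5
G0 X0.000 Y0.000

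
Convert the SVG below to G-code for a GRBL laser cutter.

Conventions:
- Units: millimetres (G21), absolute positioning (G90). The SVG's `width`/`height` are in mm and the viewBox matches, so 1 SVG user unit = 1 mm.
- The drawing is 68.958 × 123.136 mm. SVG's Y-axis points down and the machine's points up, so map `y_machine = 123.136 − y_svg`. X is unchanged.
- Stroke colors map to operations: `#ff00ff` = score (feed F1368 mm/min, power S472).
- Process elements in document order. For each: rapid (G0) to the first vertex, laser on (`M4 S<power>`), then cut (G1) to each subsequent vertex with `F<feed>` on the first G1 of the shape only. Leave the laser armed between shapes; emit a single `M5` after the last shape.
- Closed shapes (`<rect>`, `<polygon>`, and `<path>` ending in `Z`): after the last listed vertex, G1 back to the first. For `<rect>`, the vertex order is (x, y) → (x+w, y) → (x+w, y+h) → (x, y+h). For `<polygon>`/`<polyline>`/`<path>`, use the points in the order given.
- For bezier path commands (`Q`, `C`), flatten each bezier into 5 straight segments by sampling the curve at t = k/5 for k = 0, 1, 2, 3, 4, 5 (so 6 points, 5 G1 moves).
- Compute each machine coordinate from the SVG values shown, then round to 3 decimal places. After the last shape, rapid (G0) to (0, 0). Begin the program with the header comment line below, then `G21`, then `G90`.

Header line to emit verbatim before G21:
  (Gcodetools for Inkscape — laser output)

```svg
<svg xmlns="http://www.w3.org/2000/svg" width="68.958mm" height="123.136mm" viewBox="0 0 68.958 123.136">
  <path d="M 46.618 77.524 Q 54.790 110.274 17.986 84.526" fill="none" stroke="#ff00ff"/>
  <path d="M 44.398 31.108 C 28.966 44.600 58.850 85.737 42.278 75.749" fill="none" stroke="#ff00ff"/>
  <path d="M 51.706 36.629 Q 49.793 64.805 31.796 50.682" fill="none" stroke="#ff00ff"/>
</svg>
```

viewBox `0 0 68.958 123.136` with mm width/height → 1 unit = 1 mm. Flip: y_m = 123.136 − y_svg.

**Shape 1** — `<path>` quadratic bezier, stroke `#ff00ff` → score (S472, F1368). Control points (SVG): P0=(46.618,77.524), P1=(54.790,110.274), P2=(17.986,84.526); sampled at t=k/5. Machine vertices: (46.618,45.612) → (48.088,34.852) → (45.959,28.772) → (40.233,27.371) → (30.909,30.651) → (17.986,38.610). Open path.

**Shape 2** — `<path>` cubic bezier, stroke `#ff00ff` → score (S472, F1368). Control points (SVG): P0=(44.398,31.108), P1=(28.966,44.600), P2=(58.850,85.737), P3=(42.278,75.749); sampled at t=k/5. Machine vertices: (44.398,92.028) → (39.843,81.246) → (41.758,67.609) → (45.739,54.900) → (47.381,46.899) → (42.278,47.387). Open path.

**Shape 3** — `<path>` quadratic bezier, stroke `#ff00ff` → score (S472, F1368). Control points (SVG): P0=(51.706,36.629), P1=(49.793,64.805), P2=(31.796,50.682); sampled at t=k/5. Machine vertices: (51.706,86.507) → (50.297,76.929) → (47.602,70.734) → (43.620,67.923) → (38.351,68.497) → (31.796,72.454). Open path.

(Gcodetools for Inkscape — laser output)
G21
G90
G0 X46.618 Y45.612
M4 S472
G1 X48.088 Y34.852 F1368
G1 X45.959 Y28.772
G1 X40.233 Y27.371
G1 X30.909 Y30.651
G1 X17.986 Y38.610
G0 X44.398 Y92.028
M4 S472
G1 X39.843 Y81.246 F1368
G1 X41.758 Y67.609
G1 X45.739 Y54.900
G1 X47.381 Y46.899
G1 X42.278 Y47.387
G0 X51.706 Y86.507
M4 S472
G1 X50.297 Y76.929 F1368
G1 X47.602 Y70.734
G1 X43.620 Y67.923
G1 X38.351 Y68.497
G1 X31.796 Y72.454
M5
G0 X0.000 Y0.000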